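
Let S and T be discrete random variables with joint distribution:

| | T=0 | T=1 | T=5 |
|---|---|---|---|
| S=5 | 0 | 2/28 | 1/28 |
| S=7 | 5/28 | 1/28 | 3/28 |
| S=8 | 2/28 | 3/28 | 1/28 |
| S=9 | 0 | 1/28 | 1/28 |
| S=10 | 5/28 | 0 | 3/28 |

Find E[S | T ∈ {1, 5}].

123/16

P(T ∈ {1, 5}) = 4/7.
Summing S·P(S=x,T=y) over the conditioning event gives 123/28.
E[S | T ∈ {1, 5}] = (123/28) / (4/7) = 123/16.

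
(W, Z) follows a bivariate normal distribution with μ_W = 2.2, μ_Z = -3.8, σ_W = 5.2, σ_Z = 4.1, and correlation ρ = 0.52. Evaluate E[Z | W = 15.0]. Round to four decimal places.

1.4480

E[Z | W=x] = μ_Z + ρ(σ_Z/σ_W)(x − μ_W) for jointly normal variables.
E[Z | W=15.0] = -3.8 + (0.52)·(4.1/5.2)·(15.0 − (2.2)) = -3.8 + (0.41)·(12.8) = 1.4480.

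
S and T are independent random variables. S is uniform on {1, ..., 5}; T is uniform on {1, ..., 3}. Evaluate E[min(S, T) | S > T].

P(S > T) = 3/5.
Summing min(S,T)·P(x,y) over outcomes with S > T gives 16/15.
E[min(S, T) | S > T] = (16/15) / (3/5) = 16/9.

16/9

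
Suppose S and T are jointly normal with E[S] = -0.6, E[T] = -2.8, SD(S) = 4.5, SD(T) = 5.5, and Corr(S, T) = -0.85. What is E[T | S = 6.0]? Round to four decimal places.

For a bivariate normal, E[T | S=x] = μ_T + ρ·(σ_T/σ_S)·(x − μ_S).
E[T | S=6.0] = -2.8 + (-0.85)·(5.5/4.5)·(6.0 − (-0.6)) = -2.8 + (-1.0389)·(6.6) = -9.6567.

-9.6567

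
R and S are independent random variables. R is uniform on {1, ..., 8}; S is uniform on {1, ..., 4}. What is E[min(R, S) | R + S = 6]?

Outcomes with R + S = 6: (2,4), (3,3), (4,2), (5,1), each with probability 1/32.
E[min(R, S) | R + S = 6] = (2 + 3 + 2 + 1) / 4 = 2.

2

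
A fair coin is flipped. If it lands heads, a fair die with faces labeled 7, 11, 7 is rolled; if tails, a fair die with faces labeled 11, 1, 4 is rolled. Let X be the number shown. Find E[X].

E[X | heads] = (7+11+7)/3 = 25/3.
E[X | tails] = (11+1+4)/3 = 16/3.
E[X] = (1/2)·(25/3) + (1/2)·(16/3) = 41/6.

41/6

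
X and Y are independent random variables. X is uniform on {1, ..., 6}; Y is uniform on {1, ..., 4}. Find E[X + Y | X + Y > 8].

28/3

Outcomes with X + Y > 8: (5,4), (6,3), (6,4), each with probability 1/24.
E[X + Y | X + Y > 8] = (9 + 9 + 10) / 3 = 28/3.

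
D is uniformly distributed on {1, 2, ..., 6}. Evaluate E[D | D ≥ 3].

Given D ≥ 3, D is equally likely to be any of {3, 4, 5, 6}.
E[D | D ≥ 3] = (3 + 4 + 5 + 6) / 4 = 9/2.

9/2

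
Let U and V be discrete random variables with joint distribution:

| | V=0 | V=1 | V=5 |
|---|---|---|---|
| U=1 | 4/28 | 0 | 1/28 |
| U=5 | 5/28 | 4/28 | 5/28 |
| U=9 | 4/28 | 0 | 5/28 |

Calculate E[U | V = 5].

P(V = 5) = 11/28.
Σ U·P over the event = 1·(1/28) + 5·(5/28) + 9·(5/28) = 71/28.
E[U | V = 5] = (71/28) / (11/28) = 71/11.

71/11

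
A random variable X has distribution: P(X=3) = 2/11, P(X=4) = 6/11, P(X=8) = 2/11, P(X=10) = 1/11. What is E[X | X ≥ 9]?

10

P(X ≥ 9) = 1/11.
Σ over the event: 10·1/11 = 10/11.
E[X | X ≥ 9] = (10/11) / (1/11) = 10.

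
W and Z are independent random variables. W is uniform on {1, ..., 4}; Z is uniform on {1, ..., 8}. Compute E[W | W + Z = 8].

5/2

Outcomes with W + Z = 8: (1,7), (2,6), (3,5), (4,4), each with probability 1/32.
E[W | W + Z = 8] = (1 + 2 + 3 + 4) / 4 = 5/2.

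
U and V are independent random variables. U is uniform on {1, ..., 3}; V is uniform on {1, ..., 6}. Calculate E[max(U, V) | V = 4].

P(V = 4) = 1/6.
Summing max(U,V)·P(x,y) over outcomes with V = 4 gives 2/3.
E[max(U, V) | V = 4] = (2/3) / (1/6) = 4.

4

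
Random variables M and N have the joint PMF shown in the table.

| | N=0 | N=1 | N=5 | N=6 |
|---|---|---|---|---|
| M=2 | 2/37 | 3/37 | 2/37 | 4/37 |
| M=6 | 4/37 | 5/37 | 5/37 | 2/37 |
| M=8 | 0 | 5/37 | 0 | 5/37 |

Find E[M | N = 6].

P(N = 6) = 11/37.
Σ M·P over the event = 2·(4/37) + 6·(2/37) + 8·(5/37) = 60/37.
E[M | N = 6] = (60/37) / (11/37) = 60/11.

60/11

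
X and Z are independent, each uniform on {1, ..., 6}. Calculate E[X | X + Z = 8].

Outcomes with X + Z = 8: (2,6), (3,5), (4,4), (5,3), (6,2), each with probability 1/36.
E[X | X + Z = 8] = (2 + 3 + 4 + 5 + 6) / 5 = 4.

4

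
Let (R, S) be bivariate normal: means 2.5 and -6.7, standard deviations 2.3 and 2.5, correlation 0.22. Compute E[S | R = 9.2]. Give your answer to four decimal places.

For a bivariate normal, E[S | R=x] = μ_S + ρ·(σ_S/σ_R)·(x − μ_R).
E[S | R=9.2] = -6.7 + (0.22)·(2.5/2.3)·(9.2 − (2.5)) = -6.7 + (0.23913)·(6.7) = -5.0978.

-5.0978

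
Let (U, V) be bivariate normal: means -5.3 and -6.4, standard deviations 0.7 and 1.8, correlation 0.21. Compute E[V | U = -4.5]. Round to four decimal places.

E[V | U=x] = μ_V + ρ(σ_V/σ_U)(x − μ_U) for jointly normal variables.
E[V | U=-4.5] = -6.4 + (0.21)·(1.8/0.7)·(-4.5 − (-5.3)) = -6.4 + (0.54)·(0.8) = -5.9680.

-5.9680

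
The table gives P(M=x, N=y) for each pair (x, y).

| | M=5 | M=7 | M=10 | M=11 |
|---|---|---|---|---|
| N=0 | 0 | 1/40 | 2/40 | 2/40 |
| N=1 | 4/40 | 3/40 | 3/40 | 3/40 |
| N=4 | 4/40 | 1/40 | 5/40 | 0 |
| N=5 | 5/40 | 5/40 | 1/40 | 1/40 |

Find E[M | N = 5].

P(N = 5) = 3/10.
Σ M·P over the event = 5·(5/40) + 7·(5/40) + 10·(1/40) + 11·(1/40) = 81/40.
E[M | N = 5] = (81/40) / (3/10) = 27/4.

27/4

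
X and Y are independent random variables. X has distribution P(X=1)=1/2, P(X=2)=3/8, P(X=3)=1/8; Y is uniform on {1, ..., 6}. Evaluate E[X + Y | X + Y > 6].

P(X + Y > 6) = 13/48.
Summing (X+Y)·P(x,y) over outcomes with X + Y > 6 gives 97/48.
E[X + Y | X + Y > 6] = (97/48) / (13/48) = 97/13.

97/13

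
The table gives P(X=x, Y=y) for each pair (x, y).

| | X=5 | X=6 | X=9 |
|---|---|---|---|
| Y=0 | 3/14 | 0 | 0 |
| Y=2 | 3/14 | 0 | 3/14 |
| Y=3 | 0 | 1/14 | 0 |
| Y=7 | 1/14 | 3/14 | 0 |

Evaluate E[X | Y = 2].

7

P(Y = 2) = 3/7.
Summing X·P(X=x,Y=y) over the conditioning event gives 3.
E[X | Y = 2] = (3) / (3/7) = 7.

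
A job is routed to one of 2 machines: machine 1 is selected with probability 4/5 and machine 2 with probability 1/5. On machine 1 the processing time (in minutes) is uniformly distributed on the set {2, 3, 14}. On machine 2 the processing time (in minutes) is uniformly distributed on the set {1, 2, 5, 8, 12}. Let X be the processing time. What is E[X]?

464/75

E[X | machine 1] = (2+3+14)/3 = 19/3.
E[X | machine 2] = (1+2+5+8+12)/5 = 28/5.
E[X] = (4/5)·(19/3) + (1/5)·(28/5) = 464/75.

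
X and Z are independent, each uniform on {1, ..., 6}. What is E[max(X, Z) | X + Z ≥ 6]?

67/13

P(X + Z ≥ 6) = 13/18.
Summing max(X,Z)·P(x,y) over outcomes with X + Z ≥ 6 gives 67/18.
E[max(X, Z) | X + Z ≥ 6] = (67/18) / (13/18) = 67/13.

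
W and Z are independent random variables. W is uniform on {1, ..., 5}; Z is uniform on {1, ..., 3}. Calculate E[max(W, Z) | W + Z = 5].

10/3

Outcomes with W + Z = 5: (2,3), (3,2), (4,1), each with probability 1/15.
E[max(W, Z) | W + Z = 5] = (3 + 3 + 4) / 3 = 10/3.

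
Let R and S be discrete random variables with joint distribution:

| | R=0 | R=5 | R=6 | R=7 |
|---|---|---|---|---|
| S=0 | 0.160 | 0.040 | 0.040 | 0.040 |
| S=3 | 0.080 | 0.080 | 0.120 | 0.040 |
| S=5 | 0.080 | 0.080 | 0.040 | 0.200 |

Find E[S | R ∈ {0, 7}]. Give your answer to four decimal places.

2.9333

P(R ∈ {0, 7}) = 0.600.
Σ S·P over the event = 0·(0.160) + 3·(0.080) + 5·(0.080) + 0·(0.040) + 3·(0.040) + 5·(0.200) = 1.760.
E[S | R ∈ {0, 7}] = (1.760) / (0.600) = 2.9333.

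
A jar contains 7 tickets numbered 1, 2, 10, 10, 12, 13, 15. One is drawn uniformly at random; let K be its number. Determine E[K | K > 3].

12

P(K > 3) = 5/7.
Σ over the event: 10·2/7 + 12·1/7 + 13·1/7 + 15·1/7 = 60/7.
E[K | K > 3] = (60/7) / (5/7) = 12.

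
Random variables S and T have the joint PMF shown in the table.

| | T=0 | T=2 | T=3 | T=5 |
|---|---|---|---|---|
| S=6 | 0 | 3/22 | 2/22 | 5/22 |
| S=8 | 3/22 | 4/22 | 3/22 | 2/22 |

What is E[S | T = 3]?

P(T = 3) = 5/22.
Summing S·P(S=x,T=y) over the conditioning event gives 18/11.
E[S | T = 3] = (18/11) / (5/22) = 36/5.

36/5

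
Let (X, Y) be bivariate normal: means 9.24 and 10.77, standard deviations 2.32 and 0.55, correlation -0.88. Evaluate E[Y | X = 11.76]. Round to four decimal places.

E[Y | X=x] = μ_Y + ρ(σ_Y/σ_X)(x − μ_X) for jointly normal variables.
E[Y | X=11.76] = 10.77 + (-0.88)·(0.55/2.32)·(11.76 − (9.24)) = 10.77 + (-0.20862)·(2.52) = 10.2443.

10.2443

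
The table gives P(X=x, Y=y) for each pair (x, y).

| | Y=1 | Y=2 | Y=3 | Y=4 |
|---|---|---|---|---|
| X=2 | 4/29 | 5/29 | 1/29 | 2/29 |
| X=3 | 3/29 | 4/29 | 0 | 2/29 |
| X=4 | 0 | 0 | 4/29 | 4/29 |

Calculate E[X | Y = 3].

P(Y = 3) = 5/29.
Σ X·P over the event = 2·(1/29) + 4·(4/29) = 18/29.
E[X | Y = 3] = (18/29) / (5/29) = 18/5.

18/5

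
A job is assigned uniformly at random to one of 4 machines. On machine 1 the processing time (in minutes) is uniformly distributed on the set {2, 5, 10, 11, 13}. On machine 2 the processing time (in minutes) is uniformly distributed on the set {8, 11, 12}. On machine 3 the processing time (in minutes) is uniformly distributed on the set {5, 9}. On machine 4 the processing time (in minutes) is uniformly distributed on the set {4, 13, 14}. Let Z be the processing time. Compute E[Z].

269/30

E[Z | machine 1] = (2+5+10+11+13)/5 = 41/5.
E[Z | machine 2] = (8+11+12)/3 = 31/3.
E[Z | machine 3] = (5+9)/2 = 7.
E[Z | machine 4] = (4+13+14)/3 = 31/3.
By the law of total expectation,
E[Z] = (1/4)·(41/5) + (1/4)·(31/3) + (1/4)·(7) + (1/4)·(31/3) = 269/30.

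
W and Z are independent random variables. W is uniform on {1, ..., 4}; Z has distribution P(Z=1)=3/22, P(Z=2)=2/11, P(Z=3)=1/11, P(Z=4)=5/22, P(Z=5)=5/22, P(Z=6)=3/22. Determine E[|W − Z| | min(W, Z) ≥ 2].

88/57

P(min(W, Z) ≥ 2) = 57/88.
Summing |W−Z|·P(x,y) over outcomes with min(W, Z) ≥ 2 gives 1.
E[|W − Z| | min(W, Z) ≥ 2] = (1) / (57/88) = 88/57.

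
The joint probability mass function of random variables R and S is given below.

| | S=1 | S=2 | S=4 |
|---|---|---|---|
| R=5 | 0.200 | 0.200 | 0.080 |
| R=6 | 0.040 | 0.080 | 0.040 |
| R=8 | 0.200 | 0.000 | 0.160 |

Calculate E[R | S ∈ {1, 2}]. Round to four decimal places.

P(S ∈ {1, 2}) = 0.720.
Σ R·P over the event = 5·(0.200) + 5·(0.200) + 6·(0.040) + 6·(0.080) + 8·(0.200) = 4.320.
E[R | S ∈ {1, 2}] = (4.320) / (0.720) = 6.0000.

6.0000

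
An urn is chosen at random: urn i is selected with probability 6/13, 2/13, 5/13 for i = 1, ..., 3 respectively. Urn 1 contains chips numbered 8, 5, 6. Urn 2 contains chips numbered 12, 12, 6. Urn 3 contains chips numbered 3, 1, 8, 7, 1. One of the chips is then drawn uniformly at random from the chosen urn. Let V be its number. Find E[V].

6

E[V | urn 1] = (8+5+6)/3 = 19/3.
E[V | urn 2] = (12+12+6)/3 = 10.
E[V | urn 3] = (3+1+8+7+1)/5 = 4.
E[V] = (6/13)·(19/3) + (2/13)·(10) + (5/13)·(4) = 6.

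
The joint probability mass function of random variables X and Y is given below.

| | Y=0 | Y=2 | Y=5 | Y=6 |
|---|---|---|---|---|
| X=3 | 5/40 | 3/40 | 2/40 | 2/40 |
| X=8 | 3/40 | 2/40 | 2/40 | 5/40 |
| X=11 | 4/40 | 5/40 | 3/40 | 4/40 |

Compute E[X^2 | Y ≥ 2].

P(Y ≥ 2) = 7/10.
Summing X^2·P(X=x,Y=y) over the conditioning event gives 2091/40.
E[X^2 | Y ≥ 2] = (2091/40) / (7/10) = 2091/28.

2091/28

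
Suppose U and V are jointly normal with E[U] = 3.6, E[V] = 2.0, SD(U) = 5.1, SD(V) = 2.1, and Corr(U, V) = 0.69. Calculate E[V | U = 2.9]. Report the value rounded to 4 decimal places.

E[V | U=x] = μ_V + ρ(σ_V/σ_U)(x − μ_U) for jointly normal variables.
E[V | U=2.9] = 2.0 + (0.69)·(2.1/5.1)·(2.9 − (3.6)) = 2.0 + (0.28412)·(-0.7) = 1.8011.

1.8011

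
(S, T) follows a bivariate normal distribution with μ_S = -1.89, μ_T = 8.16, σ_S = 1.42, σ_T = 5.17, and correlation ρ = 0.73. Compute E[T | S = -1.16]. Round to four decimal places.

10.1002

The regression of T on S has slope ρ·σ_T/σ_S and passes through (μ_S, μ_T).
E[T | S=-1.16] = 8.16 + (0.73)·(5.17/1.42)·(-1.16 − (-1.89)) = 8.16 + (2.6578)·(0.73) = 10.1002.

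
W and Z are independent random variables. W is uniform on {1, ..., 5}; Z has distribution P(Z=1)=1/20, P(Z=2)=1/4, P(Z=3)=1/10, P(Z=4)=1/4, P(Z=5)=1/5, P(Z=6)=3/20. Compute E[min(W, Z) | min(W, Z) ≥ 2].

P(min(W, Z) ≥ 2) = 19/25.
Summing min(W,Z)·P(x,y) over outcomes with min(W, Z) ≥ 2 gives 9/4.
E[min(W, Z) | min(W, Z) ≥ 2] = (9/4) / (19/25) = 225/76.

225/76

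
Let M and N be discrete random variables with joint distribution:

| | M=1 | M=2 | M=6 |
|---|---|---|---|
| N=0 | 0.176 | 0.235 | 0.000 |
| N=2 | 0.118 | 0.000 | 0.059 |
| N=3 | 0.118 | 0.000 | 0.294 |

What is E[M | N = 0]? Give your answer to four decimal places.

P(N = 0) = 0.411.
Σ M·P over the event = 1·(0.176) + 2·(0.235) = 0.646.
E[M | N = 0] = (0.646) / (0.411) = 1.5718.

1.5718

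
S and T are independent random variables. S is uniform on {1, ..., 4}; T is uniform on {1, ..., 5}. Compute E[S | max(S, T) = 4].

22/7

Outcomes with max(S, T) = 4: (1,4), (2,4), (3,4), (4,1), (4,2), (4,3), (4,4), each with probability 1/20.
E[S | max(S, T) = 4] = (1 + 2 + 3 + 4 + 4 + 4 + 4) / 7 = 22/7.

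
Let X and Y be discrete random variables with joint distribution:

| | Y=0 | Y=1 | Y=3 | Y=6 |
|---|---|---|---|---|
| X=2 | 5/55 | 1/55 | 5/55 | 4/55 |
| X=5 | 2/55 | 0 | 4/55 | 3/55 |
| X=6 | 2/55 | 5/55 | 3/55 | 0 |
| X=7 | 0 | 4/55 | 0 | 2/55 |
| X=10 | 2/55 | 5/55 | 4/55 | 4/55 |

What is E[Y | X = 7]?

P(X = 7) = 6/55.
Σ Y·P over the event = 1·(4/55) + 6·(2/55) = 16/55.
E[Y | X = 7] = (16/55) / (6/55) = 8/3.

8/3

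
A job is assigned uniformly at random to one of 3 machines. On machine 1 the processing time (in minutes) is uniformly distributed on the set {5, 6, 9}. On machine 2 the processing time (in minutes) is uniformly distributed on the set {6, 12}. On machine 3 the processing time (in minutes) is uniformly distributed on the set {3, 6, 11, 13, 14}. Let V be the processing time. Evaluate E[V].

E[V | machine 1] = (5+6+9)/3 = 20/3.
E[V | machine 2] = (6+12)/2 = 9.
E[V | machine 3] = (3+6+11+13+14)/5 = 47/5.
E[V] = (1/3)·(20/3) + (1/3)·(9) + (1/3)·(47/5) = 376/45.

376/45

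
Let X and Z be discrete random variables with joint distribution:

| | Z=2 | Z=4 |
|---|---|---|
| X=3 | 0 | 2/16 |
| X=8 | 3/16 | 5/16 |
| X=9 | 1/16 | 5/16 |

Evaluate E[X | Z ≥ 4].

91/12

P(Z ≥ 4) = 3/4.
Σ X·P over the event = 3·(2/16) + 8·(5/16) + 9·(5/16) = 91/16.
E[X | Z ≥ 4] = (91/16) / (3/4) = 91/12.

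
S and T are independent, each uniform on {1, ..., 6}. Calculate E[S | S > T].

P(S > T) = 5/12.
Summing S·P(x,y) over outcomes with S > T gives 35/18.
E[S | S > T] = (35/18) / (5/12) = 14/3.

14/3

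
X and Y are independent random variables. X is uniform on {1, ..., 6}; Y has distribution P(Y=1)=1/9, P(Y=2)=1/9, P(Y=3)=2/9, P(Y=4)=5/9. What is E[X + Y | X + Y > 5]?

147/19

P(X + Y > 5) = 19/27.
Summing (X+Y)·P(x,y) over outcomes with X + Y > 5 gives 49/9.
E[X + Y | X + Y > 5] = (49/9) / (19/27) = 147/19.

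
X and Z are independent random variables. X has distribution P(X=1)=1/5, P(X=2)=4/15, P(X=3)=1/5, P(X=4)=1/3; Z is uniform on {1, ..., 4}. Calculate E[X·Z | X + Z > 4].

349/40

P(X + Z > 4) = 2/3.
Summing XZ·P(x,y) over outcomes with X + Z > 4 gives 349/60.
E[X·Z | X + Z > 4] = (349/60) / (2/3) = 349/40.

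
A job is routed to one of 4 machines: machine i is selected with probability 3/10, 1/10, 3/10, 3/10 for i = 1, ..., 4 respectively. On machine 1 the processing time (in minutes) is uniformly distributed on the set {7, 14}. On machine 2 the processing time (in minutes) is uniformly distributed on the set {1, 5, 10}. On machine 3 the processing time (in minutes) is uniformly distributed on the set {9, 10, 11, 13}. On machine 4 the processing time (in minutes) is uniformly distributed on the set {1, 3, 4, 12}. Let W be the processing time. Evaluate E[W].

1009/120

E[W | machine 1] = (7+14)/2 = 21/2.
E[W | machine 2] = (1+5+10)/3 = 16/3.
E[W | machine 3] = (9+10+11+13)/4 = 43/4.
E[W | machine 4] = (1+3+4+12)/4 = 5.
E[W] = (3/10)·(21/2) + (1/10)·(16/3) + (3/10)·(43/4) + (3/10)·(5) = 1009/120.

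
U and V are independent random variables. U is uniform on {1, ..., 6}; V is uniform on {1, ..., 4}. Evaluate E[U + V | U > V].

47/7

P(U > V) = 7/12.
Summing (U+V)·P(x,y) over outcomes with U > V gives 47/12.
E[U + V | U > V] = (47/12) / (7/12) = 47/7.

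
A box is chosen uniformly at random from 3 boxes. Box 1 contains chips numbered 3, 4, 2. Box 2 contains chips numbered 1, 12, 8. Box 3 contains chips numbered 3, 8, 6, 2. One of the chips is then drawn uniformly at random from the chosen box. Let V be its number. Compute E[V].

E[V | box 1] = (3+4+2)/3 = 3.
E[V | box 2] = (1+12+8)/3 = 7.
E[V | box 3] = (3+8+6+2)/4 = 19/4.
E[V] = (1/3)·(3) + (1/3)·(7) + (1/3)·(19/4) = 59/12.

59/12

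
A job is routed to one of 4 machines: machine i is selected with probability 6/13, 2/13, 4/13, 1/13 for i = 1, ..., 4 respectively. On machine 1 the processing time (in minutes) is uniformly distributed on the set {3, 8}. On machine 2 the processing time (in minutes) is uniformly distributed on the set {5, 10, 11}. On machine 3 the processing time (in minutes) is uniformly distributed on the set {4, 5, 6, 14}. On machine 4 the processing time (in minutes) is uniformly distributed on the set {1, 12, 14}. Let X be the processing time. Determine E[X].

E[X | machine 1] = (3+8)/2 = 11/2.
E[X | machine 2] = (5+10+11)/3 = 26/3.
E[X | machine 3] = (4+5+6+14)/4 = 29/4.
E[X | machine 4] = (1+12+14)/3 = 9.
By the law of total expectation,
E[X] = (6/13)·(11/2) + (2/13)·(26/3) + (4/13)·(29/4) + (1/13)·(9) = 265/39.

265/39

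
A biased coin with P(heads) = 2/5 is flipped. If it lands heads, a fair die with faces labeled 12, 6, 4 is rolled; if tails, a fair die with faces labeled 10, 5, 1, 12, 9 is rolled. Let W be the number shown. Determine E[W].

E[W | heads] = (12+6+4)/3 = 22/3.
E[W | tails] = (10+5+1+12+9)/5 = 37/5.
By the law of total expectation,
E[W] = (2/5)·(22/3) + (3/5)·(37/5) = 553/75.

553/75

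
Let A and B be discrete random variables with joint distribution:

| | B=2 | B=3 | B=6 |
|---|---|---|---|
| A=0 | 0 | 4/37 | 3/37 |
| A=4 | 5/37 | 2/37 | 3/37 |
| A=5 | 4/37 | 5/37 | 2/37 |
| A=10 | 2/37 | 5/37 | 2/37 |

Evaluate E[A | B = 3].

P(B = 3) = 16/37.
Σ A·P over the event = 0·(4/37) + 4·(2/37) + 5·(5/37) + 10·(5/37) = 83/37.
E[A | B = 3] = (83/37) / (16/37) = 83/16.

83/16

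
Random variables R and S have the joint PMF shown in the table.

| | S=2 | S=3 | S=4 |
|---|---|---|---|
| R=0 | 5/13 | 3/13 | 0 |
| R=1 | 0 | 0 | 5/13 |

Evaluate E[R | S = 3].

P(S = 3) = 3/13.
Summing R·P(R=x,S=y) over the conditioning event gives 0.
E[R | S = 3] = (0) / (3/13) = 0.

0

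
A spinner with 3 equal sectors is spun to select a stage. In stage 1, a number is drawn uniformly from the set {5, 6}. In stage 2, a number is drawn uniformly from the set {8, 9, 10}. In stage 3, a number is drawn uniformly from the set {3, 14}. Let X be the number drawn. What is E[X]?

E[X | stage 1] = (5+6)/2 = 11/2.
E[X | stage 2] = (8+9+10)/3 = 9.
E[X | stage 3] = (3+14)/2 = 17/2.
E[X] = (1/3)·(11/2) + (1/3)·(9) + (1/3)·(17/2) = 23/3.

23/3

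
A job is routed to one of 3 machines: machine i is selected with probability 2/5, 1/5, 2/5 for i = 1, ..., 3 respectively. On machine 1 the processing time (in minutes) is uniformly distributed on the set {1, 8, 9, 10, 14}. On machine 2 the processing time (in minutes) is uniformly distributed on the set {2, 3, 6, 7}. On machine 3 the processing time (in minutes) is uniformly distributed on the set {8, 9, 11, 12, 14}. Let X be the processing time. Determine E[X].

E[X | machine 1] = (1+8+9+10+14)/5 = 42/5.
E[X | machine 2] = (2+3+6+7)/4 = 9/2.
E[X | machine 3] = (8+9+11+12+14)/5 = 54/5.
By the law of total expectation,
E[X] = (2/5)·(42/5) + (1/5)·(9/2) + (2/5)·(54/5) = 429/50.

429/50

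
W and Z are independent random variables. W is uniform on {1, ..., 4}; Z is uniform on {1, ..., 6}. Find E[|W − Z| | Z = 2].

1

Outcomes with Z = 2: (1,2), (2,2), (3,2), (4,2), each with probability 1/24.
E[|W − Z| | Z = 2] = (1 + 0 + 1 + 2) / 4 = 1.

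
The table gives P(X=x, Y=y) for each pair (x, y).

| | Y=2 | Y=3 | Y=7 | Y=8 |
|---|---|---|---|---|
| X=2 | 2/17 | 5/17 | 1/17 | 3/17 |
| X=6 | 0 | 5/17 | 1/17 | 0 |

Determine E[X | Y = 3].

4

P(Y = 3) = 10/17.
Σ X·P over the event = 2·(5/17) + 6·(5/17) = 40/17.
E[X | Y = 3] = (40/17) / (10/17) = 4.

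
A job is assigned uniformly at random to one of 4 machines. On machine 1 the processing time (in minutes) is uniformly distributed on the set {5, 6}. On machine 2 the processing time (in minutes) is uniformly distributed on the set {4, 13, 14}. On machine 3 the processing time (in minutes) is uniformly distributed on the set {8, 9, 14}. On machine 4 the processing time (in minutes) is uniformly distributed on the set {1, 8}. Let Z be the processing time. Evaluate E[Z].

E[Z | machine 1] = (5+6)/2 = 11/2.
E[Z | machine 2] = (4+13+14)/3 = 31/3.
E[Z | machine 3] = (8+9+14)/3 = 31/3.
E[Z | machine 4] = (1+8)/2 = 9/2.
E[Z] = (1/4)·(11/2) + (1/4)·(31/3) + (1/4)·(31/3) + (1/4)·(9/2) = 23/3.

23/3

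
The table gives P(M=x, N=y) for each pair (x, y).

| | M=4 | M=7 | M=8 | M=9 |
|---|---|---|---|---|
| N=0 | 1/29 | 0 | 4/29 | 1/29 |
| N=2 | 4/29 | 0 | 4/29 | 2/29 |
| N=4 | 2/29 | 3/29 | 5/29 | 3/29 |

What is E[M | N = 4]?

96/13

P(N = 4) = 13/29.
Summing M·P(M=x,N=y) over the conditioning event gives 96/29.
E[M | N = 4] = (96/29) / (13/29) = 96/13.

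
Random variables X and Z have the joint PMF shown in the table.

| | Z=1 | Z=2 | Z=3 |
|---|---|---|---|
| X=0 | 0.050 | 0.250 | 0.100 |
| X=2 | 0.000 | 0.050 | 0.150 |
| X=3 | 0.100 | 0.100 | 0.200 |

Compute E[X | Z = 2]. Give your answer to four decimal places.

1.0000

P(Z = 2) = 0.400.
Σ X·P over the event = 0·(0.250) + 2·(0.050) + 3·(0.100) = 0.400.
E[X | Z = 2] = (0.400) / (0.400) = 1.0000.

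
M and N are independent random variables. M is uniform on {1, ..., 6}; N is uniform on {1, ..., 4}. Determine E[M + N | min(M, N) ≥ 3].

8

P(min(M, N) ≥ 3) = 1/3.
Summing (M+N)·P(x,y) over outcomes with min(M, N) ≥ 3 gives 8/3.
E[M + N | min(M, N) ≥ 3] = (8/3) / (1/3) = 8.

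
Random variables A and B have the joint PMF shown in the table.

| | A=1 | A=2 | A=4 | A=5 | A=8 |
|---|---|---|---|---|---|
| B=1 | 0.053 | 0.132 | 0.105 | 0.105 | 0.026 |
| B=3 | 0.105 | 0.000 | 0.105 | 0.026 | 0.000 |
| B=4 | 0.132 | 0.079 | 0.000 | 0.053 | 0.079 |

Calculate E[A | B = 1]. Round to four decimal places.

P(B = 1) = 0.421.
Σ A·P over the event = 1·(0.053) + 2·(0.132) + 4·(0.105) + 5·(0.105) + 8·(0.026) = 1.470.
E[A | B = 1] = (1.470) / (0.421) = 3.4917.

3.4917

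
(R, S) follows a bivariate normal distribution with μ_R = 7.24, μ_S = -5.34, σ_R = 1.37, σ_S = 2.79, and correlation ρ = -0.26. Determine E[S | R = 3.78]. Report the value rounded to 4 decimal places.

-3.5080

For a bivariate normal, E[S | R=x] = μ_S + ρ·(σ_S/σ_R)·(x − μ_R).
E[S | R=3.78] = -5.34 + (-0.26)·(2.79/1.37)·(3.78 − (7.24)) = -5.34 + (-0.52949)·(-3.46) = -3.5080.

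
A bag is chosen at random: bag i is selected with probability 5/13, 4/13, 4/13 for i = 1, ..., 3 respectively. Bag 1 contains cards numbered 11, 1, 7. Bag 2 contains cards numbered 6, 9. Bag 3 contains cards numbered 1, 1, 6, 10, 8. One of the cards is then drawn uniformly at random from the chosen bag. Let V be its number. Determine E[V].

1237/195

E[V | bag 1] = (11+1+7)/3 = 19/3.
E[V | bag 2] = (6+9)/2 = 15/2.
E[V | bag 3] = (1+1+6+10+8)/5 = 26/5.
By the law of total expectation,
E[V] = (5/13)·(19/3) + (4/13)·(15/2) + (4/13)·(26/5) = 1237/195.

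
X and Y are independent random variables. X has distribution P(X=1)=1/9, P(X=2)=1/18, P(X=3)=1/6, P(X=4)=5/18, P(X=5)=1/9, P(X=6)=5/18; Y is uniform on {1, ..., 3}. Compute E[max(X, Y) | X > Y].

P(X > Y) = 43/54.
Summing max(X,Y)·P(x,y) over outcomes with X > Y gives 100/27.
E[max(X, Y) | X > Y] = (100/27) / (43/54) = 200/43.

200/43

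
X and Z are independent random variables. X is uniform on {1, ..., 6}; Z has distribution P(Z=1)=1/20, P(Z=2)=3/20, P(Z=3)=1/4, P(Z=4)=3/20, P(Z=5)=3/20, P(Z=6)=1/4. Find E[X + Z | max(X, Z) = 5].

P(max(X, Z) = 5) = 9/40.
Summing (X+Z)·P(x,y) over outcomes with max(X, Z) = 5 gives 107/60.
E[X + Z | max(X, Z) = 5] = (107/60) / (9/40) = 214/27.

214/27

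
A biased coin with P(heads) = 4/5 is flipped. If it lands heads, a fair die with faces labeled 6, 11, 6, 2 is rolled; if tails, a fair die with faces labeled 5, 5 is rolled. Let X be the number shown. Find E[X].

6

E[X | heads] = (6+11+6+2)/4 = 25/4.
E[X | tails] = (5+5)/2 = 5.
By the law of total expectation,
E[X] = (4/5)·(25/4) + (1/5)·(5) = 6.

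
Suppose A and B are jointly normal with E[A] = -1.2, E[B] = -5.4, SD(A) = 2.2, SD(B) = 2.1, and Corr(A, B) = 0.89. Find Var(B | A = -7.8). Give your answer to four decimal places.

Var(B | A=x) = (1 − ρ²)·σ_B².
Var(B | A=-7.8) = (2.1)²·(1 − (0.89)²) = 4.41·0.2079 = 0.9168.

0.9168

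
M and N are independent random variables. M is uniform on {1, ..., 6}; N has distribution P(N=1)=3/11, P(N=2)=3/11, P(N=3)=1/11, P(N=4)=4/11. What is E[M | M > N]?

P(M > N) = 19/33.
Summing M·P(x,y) over outcomes with M > N gives 173/66.
E[M | M > N] = (173/66) / (19/33) = 173/38.

173/38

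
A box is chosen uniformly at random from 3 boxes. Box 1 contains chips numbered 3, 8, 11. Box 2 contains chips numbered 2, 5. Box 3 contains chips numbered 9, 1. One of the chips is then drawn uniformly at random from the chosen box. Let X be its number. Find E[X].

E[X | box 1] = (3+8+11)/3 = 22/3.
E[X | box 2] = (2+5)/2 = 7/2.
E[X | box 3] = (9+1)/2 = 5.
E[X] = (1/3)·(22/3) + (1/3)·(7/2) + (1/3)·(5) = 95/18.

95/18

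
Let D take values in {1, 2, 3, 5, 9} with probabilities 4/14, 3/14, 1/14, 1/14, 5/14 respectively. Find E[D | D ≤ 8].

2

P(D ≤ 8) = 9/14.
Σ over the event: 1·2/7 + 2·3/14 + 3·1/14 + 5·1/14 = 9/7.
E[D | D ≤ 8] = (9/7) / (9/14) = 2.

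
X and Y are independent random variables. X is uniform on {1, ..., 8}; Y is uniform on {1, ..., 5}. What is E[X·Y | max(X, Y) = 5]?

125/9

Outcomes with max(X, Y) = 5: (1,5), (2,5), (3,5), (4,5), (5,1), (5,2), (5,3), (5,4), (5,5), each with probability 1/40.
E[X·Y | max(X, Y) = 5] = (5 + 10 + 15 + 20 + 5 + 10 + 15 + 20 + 25) / 9 = 125/9.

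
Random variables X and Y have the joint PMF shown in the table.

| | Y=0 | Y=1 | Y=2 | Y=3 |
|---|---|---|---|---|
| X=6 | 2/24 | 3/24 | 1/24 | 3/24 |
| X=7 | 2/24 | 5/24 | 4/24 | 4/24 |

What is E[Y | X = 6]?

14/9

P(X = 6) = 3/8.
Σ Y·P over the event = 0·(2/24) + 1·(3/24) + 2·(1/24) + 3·(3/24) = 7/12.
E[Y | X = 6] = (7/12) / (3/8) = 14/9.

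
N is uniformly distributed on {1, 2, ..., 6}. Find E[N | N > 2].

Given N > 2, N is equally likely to be any of {3, 4, 5, 6}.
E[N | N > 2] = (3 + 4 + 5 + 6) / 4 = 9/2.

9/2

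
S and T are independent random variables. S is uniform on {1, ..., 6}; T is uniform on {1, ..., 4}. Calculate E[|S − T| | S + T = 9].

2

P(S + T = 9) = 1/12.
Summing |S−T|·P(x,y) over outcomes with S + T = 9 gives 1/6.
E[|S − T| | S + T = 9] = (1/6) / (1/12) = 2.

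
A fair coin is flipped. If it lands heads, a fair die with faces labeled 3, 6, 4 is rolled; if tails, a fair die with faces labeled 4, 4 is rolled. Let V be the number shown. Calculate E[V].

E[V | heads] = (3+6+4)/3 = 13/3.
E[V | tails] = (4+4)/2 = 4.
By the law of total expectation,
E[V] = (1/2)·(13/3) + (1/2)·(4) = 25/6.

25/6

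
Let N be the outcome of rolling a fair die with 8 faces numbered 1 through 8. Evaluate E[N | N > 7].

8

Given N > 7, N is equally likely to be any of {8}.
E[N | N > 7] = (8) / 1 = 8.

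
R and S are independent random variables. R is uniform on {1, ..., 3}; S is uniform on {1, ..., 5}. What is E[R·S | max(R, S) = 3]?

27/5

P(max(R, S) = 3) = 1/3.
Summing RS·P(x,y) over outcomes with max(R, S) = 3 gives 9/5.
E[R·S | max(R, S) = 3] = (9/5) / (1/3) = 27/5.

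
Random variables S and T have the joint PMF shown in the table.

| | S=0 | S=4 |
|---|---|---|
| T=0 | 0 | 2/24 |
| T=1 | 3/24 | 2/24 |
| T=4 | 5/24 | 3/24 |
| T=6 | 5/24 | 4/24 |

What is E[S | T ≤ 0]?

4

P(T ≤ 0) = 1/12.
Summing S·P(S=x,T=y) over the conditioning event gives 1/3.
E[S | T ≤ 0] = (1/3) / (1/12) = 4.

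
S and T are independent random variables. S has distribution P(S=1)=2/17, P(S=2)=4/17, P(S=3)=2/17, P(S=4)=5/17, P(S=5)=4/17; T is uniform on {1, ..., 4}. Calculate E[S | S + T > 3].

53/15

P(S + T > 3) = 15/17.
Summing S·P(x,y) over outcomes with S + T > 3 gives 53/17.
E[S | S + T > 3] = (53/17) / (15/17) = 53/15.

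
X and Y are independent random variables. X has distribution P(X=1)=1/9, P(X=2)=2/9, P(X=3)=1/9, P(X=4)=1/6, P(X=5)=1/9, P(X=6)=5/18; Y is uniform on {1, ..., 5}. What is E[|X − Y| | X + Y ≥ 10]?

5/4

P(X + Y ≥ 10) = 2/15.
Summing |X−Y|·P(x,y) over outcomes with X + Y ≥ 10 gives 1/6.
E[|X − Y| | X + Y ≥ 10] = (1/6) / (2/15) = 5/4.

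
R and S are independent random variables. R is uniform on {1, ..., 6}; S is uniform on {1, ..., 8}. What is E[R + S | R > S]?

7

P(R > S) = 5/16.
Summing (R+S)·P(x,y) over outcomes with R > S gives 35/16.
E[R + S | R > S] = (35/16) / (5/16) = 7.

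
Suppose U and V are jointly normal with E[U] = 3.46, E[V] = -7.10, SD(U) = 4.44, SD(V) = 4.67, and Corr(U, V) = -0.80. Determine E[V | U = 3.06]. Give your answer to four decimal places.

-6.7634

For a bivariate normal, E[V | U=x] = μ_V + ρ·(σ_V/σ_U)·(x − μ_U).
E[V | U=3.06] = -7.10 + (-0.80)·(4.67/4.44)·(3.06 − (3.46)) = -7.10 + (-0.84144)·(-0.4) = -6.7634.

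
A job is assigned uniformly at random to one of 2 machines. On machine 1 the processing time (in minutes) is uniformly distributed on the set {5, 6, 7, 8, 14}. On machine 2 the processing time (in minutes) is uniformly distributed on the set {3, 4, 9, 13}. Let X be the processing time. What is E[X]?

61/8

E[X | machine 1] = (5+6+7+8+14)/5 = 8.
E[X | machine 2] = (3+4+9+13)/4 = 29/4.
E[X] = (1/2)·(8) + (1/2)·(29/4) = 61/8.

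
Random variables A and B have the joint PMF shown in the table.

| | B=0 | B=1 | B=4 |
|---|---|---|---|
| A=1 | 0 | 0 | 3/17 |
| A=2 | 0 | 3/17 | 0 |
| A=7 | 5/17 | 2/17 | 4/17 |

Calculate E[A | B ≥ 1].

P(B ≥ 1) = 12/17.
Σ A·P over the event = 1·(3/17) + 2·(3/17) + 7·(2/17) + 7·(4/17) = 3.
E[A | B ≥ 1] = (3) / (12/17) = 17/4.

17/4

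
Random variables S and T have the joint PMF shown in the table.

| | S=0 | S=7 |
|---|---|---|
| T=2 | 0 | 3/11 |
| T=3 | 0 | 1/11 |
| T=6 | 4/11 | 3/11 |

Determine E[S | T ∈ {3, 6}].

P(T ∈ {3, 6}) = 8/11.
Σ S·P over the event = 0·(4/11) + 7·(1/11) + 7·(3/11) = 28/11.
E[S | T ∈ {3, 6}] = (28/11) / (8/11) = 7/2.

7/2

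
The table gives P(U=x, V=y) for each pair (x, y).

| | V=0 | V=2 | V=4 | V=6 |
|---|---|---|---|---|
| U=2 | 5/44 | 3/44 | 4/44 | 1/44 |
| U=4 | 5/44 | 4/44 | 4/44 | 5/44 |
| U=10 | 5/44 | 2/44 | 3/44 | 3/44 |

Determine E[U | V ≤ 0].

16/3

P(V ≤ 0) = 15/44.
Summing U·P(U=x,V=y) over the conditioning event gives 20/11.
E[U | V ≤ 0] = (20/11) / (15/44) = 16/3.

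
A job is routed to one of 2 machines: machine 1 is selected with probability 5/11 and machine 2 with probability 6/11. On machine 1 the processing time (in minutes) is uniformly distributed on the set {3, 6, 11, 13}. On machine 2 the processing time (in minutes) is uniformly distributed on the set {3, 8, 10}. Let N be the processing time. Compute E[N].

333/44

E[N | machine 1] = (3+6+11+13)/4 = 33/4.
E[N | machine 2] = (3+8+10)/3 = 7.
By the law of total expectation,
E[N] = (5/11)·(33/4) + (6/11)·(7) = 333/44.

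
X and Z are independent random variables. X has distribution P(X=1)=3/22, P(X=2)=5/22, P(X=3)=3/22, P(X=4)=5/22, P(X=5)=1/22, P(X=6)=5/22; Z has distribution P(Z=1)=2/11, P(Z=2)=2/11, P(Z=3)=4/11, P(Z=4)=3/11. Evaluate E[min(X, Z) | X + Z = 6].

P(X + Z = 6) = 39/242.
Summing min(X,Z)·P(x,y) over outcomes with X + Z = 6 gives 4/11.
E[min(X, Z) | X + Z = 6] = (4/11) / (39/242) = 88/39.

88/39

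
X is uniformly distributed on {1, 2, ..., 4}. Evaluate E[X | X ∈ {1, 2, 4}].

P(X ∈ {1, 2, 4}) = 3/4.
Σ over the event: 1·1/4 + 2·1/4 + 4·1/4 = 7/4.
E[X | X ∈ {1, 2, 4}] = (7/4) / (3/4) = 7/3.

7/3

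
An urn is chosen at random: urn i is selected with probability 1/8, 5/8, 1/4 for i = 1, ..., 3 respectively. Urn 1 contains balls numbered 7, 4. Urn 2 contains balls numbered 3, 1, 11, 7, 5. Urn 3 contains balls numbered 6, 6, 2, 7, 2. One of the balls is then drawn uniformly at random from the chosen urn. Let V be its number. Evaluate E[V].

417/80

E[V | urn 1] = (7+4)/2 = 11/2.
E[V | urn 2] = (3+1+11+7+5)/5 = 27/5.
E[V | urn 3] = (6+6+2+7+2)/5 = 23/5.
E[V] = (1/8)·(11/2) + (5/8)·(27/5) + (1/4)·(23/5) = 417/80.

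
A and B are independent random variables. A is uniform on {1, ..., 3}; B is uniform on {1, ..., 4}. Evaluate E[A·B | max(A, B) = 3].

27/5

Outcomes with max(A, B) = 3: (1,3), (2,3), (3,1), (3,2), (3,3), each with probability 1/12.
E[A·B | max(A, B) = 3] = (3 + 6 + 3 + 6 + 9) / 5 = 27/5.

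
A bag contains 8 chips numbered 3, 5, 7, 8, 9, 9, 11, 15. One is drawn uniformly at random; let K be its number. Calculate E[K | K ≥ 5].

64/7

P(K ≥ 5) = 7/8.
Σ over the event: 5·1/8 + 7·1/8 + 8·1/8 + 9·1/4 + 11·1/8 + 15·1/8 = 8.
E[K | K ≥ 5] = (8) / (7/8) = 64/7.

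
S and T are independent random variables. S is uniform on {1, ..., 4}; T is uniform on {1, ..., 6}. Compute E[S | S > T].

10/3

Outcomes with S > T: (2,1), (3,1), (3,2), (4,1), (4,2), (4,3), each with probability 1/24.
E[S | S > T] = (2 + 3 + 3 + 4 + 4 + 4) / 6 = 10/3.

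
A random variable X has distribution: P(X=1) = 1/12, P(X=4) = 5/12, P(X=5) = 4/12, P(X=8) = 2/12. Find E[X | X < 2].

P(X < 2) = 1/12.
Σ over the event: 1·1/12 = 1/12.
E[X | X < 2] = (1/12) / (1/12) = 1.

1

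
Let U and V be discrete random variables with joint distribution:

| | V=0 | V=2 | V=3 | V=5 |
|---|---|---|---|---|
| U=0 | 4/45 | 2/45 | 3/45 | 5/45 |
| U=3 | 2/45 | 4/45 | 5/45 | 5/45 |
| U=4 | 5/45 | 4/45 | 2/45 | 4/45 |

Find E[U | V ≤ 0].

26/11

P(V ≤ 0) = 11/45.
Summing U·P(U=x,V=y) over the conditioning event gives 26/45.
E[U | V ≤ 0] = (26/45) / (11/45) = 26/11.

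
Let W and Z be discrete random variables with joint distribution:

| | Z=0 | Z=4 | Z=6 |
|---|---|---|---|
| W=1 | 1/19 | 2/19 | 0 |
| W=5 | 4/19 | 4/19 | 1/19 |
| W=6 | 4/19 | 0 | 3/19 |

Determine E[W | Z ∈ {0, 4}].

67/15

P(Z ∈ {0, 4}) = 15/19.
Σ W·P over the event = 1·(1/19) + 1·(2/19) + 5·(4/19) + 5·(4/19) + 6·(4/19) = 67/19.
E[W | Z ∈ {0, 4}] = (67/19) / (15/19) = 67/15.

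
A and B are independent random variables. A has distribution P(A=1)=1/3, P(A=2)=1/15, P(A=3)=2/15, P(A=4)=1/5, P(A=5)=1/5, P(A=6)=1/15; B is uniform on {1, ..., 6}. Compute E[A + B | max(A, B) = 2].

P(max(A, B) = 2) = 7/90.
Summing (A+B)·P(x,y) over outcomes with max(A, B) = 2 gives 11/45.
E[A + B | max(A, B) = 2] = (11/45) / (7/90) = 22/7.

22/7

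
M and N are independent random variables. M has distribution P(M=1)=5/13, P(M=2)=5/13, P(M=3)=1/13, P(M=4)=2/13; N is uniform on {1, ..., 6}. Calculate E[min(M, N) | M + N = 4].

16/11

P(M + N = 4) = 11/78.
Summing min(M,N)·P(x,y) over outcomes with M + N = 4 gives 8/39.
E[min(M, N) | M + N = 4] = (8/39) / (11/78) = 16/11.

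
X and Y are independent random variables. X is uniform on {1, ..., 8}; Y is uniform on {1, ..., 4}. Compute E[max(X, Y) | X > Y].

P(X > Y) = 11/16.
Summing max(X,Y)·P(x,y) over outcomes with X > Y gives 31/8.
E[max(X, Y) | X > Y] = (31/8) / (11/16) = 62/11.

62/11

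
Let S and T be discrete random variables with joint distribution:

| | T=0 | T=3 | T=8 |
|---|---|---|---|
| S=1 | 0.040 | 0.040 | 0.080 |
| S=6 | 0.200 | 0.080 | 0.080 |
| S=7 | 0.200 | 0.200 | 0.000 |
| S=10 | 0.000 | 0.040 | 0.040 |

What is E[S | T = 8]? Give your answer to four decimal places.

4.8000

P(T = 8) = 0.200.
Σ S·P over the event = 1·(0.080) + 6·(0.080) + 10·(0.040) = 0.960.
E[S | T = 8] = (0.960) / (0.200) = 4.8000.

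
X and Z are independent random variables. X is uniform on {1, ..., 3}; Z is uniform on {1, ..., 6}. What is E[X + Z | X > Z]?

4

Outcomes with X > Z: (2,1), (3,1), (3,2), each with probability 1/18.
E[X + Z | X > Z] = (3 + 4 + 5) / 3 = 4.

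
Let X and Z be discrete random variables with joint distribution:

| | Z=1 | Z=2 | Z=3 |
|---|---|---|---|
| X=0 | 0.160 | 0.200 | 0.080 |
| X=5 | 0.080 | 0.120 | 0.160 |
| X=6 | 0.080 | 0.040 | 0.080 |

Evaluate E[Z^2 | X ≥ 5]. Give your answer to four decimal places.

5.2857

P(X ≥ 5) = 0.560.
Σ Z^2·P over the event = 1·(0.080) + 4·(0.120) + 9·(0.160) + 1·(0.080) + 4·(0.040) + 9·(0.080) = 2.960.
E[Z^2 | X ≥ 5] = (2.960) / (0.560) = 5.2857.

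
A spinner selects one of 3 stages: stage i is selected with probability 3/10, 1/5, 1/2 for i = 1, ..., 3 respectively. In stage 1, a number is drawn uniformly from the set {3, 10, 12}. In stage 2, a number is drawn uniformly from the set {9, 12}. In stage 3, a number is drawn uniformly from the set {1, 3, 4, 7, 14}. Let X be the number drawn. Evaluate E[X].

E[X | stage 1] = (3+10+12)/3 = 25/3.
E[X | stage 2] = (9+12)/2 = 21/2.
E[X | stage 3] = (1+3+4+7+14)/5 = 29/5.
E[X] = (3/10)·(25/3) + (1/5)·(21/2) + (1/2)·(29/5) = 15/2.

15/2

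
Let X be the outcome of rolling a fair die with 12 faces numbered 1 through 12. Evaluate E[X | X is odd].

Given X is odd, X is equally likely to be any of {1, 3, 5, 7, 9, 11}.
E[X | X is odd] = (1 + 3 + 5 + 7 + 9 + 11) / 6 = 6.

6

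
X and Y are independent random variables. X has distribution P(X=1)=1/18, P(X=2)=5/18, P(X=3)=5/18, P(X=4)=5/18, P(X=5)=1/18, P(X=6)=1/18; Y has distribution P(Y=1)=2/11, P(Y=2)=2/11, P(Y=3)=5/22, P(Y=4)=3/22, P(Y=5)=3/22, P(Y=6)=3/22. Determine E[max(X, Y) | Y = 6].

P(Y = 6) = 3/22.
Summing max(X,Y)·P(x,y) over outcomes with Y = 6 gives 9/11.
E[max(X, Y) | Y = 6] = (9/11) / (3/22) = 6.

6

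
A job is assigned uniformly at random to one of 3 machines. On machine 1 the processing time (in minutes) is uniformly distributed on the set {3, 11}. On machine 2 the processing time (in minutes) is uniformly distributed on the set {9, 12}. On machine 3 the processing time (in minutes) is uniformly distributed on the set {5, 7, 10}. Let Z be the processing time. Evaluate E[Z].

149/18

E[Z | machine 1] = (3+11)/2 = 7.
E[Z | machine 2] = (9+12)/2 = 21/2.
E[Z | machine 3] = (5+7+10)/3 = 22/3.
By the law of total expectation,
E[Z] = (1/3)·(7) + (1/3)·(21/2) + (1/3)·(22/3) = 149/18.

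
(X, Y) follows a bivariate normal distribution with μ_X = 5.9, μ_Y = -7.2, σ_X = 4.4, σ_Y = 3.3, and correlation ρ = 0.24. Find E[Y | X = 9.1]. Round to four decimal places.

For a bivariate normal, E[Y | X=x] = μ_Y + ρ·(σ_Y/σ_X)·(x − μ_X).
E[Y | X=9.1] = -7.2 + (0.24)·(3.3/4.4)·(9.1 − (5.9)) = -7.2 + (0.18)·(3.2) = -6.6240.

-6.6240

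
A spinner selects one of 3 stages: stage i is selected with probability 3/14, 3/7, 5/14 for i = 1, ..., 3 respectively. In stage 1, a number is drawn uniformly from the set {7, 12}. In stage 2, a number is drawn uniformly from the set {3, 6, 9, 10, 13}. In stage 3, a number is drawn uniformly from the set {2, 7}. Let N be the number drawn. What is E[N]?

501/70

E[N | stage 1] = (7+12)/2 = 19/2.
E[N | stage 2] = (3+6+9+10+13)/5 = 41/5.
E[N | stage 3] = (2+7)/2 = 9/2.
E[N] = (3/14)·(19/2) + (3/7)·(41/5) + (5/14)·(9/2) = 501/70.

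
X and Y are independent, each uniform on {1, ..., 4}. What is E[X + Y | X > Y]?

Outcomes with X > Y: (2,1), (3,1), (3,2), (4,1), (4,2), (4,3), each with probability 1/16.
E[X + Y | X > Y] = (3 + 4 + 5 + 5 + 6 + 7) / 6 = 5.

5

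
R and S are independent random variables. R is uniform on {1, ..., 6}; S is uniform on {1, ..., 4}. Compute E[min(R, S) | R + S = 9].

Outcomes with R + S = 9: (5,4), (6,3), each with probability 1/24.
E[min(R, S) | R + S = 9] = (4 + 3) / 2 = 7/2.

7/2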